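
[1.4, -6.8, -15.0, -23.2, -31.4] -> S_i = 1.40 + -8.20*i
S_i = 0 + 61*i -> [0, 61, 122, 183, 244]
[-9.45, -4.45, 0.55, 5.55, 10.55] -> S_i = -9.45 + 5.00*i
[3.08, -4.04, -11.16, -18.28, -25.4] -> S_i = 3.08 + -7.12*i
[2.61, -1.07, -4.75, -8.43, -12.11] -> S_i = 2.61 + -3.68*i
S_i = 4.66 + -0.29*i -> [4.66, 4.37, 4.08, 3.79, 3.5]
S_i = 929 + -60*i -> [929, 869, 809, 749, 689]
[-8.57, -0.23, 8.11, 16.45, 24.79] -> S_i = -8.57 + 8.34*i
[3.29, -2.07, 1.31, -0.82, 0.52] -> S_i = 3.29*(-0.63)^i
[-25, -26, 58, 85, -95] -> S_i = Random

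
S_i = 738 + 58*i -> [738, 796, 854, 912, 970]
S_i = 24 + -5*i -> [24, 19, 14, 9, 4]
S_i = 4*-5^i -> [4, -20, 100, -500, 2500]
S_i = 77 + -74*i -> [77, 3, -71, -145, -219]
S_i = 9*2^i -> [9, 18, 36, 72, 144]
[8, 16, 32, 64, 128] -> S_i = 8*2^i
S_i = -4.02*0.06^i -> [-4.02, -0.24, -0.01, -0.0, -0.0]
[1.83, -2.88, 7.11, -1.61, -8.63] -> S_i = Random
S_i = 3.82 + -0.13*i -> [3.82, 3.69, 3.56, 3.43, 3.3]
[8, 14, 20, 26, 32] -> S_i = 8 + 6*i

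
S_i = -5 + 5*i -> [-5, 0, 5, 10, 15]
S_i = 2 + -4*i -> [2, -2, -6, -10, -14]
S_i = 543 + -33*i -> [543, 510, 477, 444, 411]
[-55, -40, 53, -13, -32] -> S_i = Random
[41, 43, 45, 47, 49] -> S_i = 41 + 2*i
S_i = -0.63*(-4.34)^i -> [-0.63, 2.73, -11.87, 51.5, -223.51]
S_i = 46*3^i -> [46, 138, 414, 1242, 3726]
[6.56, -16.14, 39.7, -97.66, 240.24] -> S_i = 6.56*(-2.46)^i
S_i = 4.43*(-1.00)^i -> [4.43, -4.43, 4.43, -4.43, 4.43]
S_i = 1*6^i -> [1, 6, 36, 216, 1296]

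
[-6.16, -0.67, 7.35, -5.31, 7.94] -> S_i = Random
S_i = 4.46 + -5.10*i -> [4.46, -0.64, -5.74, -10.84, -15.94]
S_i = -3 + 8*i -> [-3, 5, 13, 21, 29]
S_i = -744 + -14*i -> [-744, -758, -772, -786, -800]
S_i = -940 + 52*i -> [-940, -888, -836, -784, -732]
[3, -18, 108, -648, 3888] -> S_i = 3*-6^i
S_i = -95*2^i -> [-95, -190, -380, -760, -1520]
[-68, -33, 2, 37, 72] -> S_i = -68 + 35*i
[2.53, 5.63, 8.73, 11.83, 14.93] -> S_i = 2.53 + 3.10*i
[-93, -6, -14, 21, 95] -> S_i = Random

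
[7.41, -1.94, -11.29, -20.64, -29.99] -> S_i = 7.41 + -9.35*i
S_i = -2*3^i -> [-2, -6, -18, -54, -162]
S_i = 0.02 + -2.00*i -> [0.02, -1.98, -3.98, -5.98, -7.98]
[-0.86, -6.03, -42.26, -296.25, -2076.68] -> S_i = -0.86*7.01^i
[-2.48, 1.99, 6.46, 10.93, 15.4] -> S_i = -2.48 + 4.47*i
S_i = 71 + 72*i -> [71, 143, 215, 287, 359]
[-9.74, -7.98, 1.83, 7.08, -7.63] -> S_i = Random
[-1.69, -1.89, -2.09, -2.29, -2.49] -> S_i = -1.69 + -0.20*i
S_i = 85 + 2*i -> [85, 87, 89, 91, 93]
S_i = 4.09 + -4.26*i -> [4.09, -0.17, -4.43, -8.69, -12.95]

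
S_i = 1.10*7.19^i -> [1.1, 7.91, 56.87, 408.86, 2939.74]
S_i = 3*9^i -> [3, 27, 243, 2187, 19683]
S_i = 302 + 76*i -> [302, 378, 454, 530, 606]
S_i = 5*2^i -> [5, 10, 20, 40, 80]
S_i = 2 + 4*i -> [2, 6, 10, 14, 18]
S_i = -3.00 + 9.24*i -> [-3.0, 6.24, 15.48, 24.72, 33.96]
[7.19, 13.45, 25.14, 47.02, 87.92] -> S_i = 7.19*1.87^i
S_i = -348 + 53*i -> [-348, -295, -242, -189, -136]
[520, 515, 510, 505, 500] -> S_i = 520 + -5*i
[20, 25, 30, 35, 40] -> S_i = 20 + 5*i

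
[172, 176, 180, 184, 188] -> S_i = 172 + 4*i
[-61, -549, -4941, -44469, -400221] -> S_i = -61*9^i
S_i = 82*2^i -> [82, 164, 328, 656, 1312]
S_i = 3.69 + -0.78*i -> [3.69, 2.91, 2.13, 1.35, 0.57]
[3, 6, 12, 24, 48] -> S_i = 3*2^i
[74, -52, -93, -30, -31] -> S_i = Random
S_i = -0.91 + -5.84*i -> [-0.91, -6.75, -12.59, -18.43, -24.27]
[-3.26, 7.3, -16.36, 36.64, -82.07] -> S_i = -3.26*(-2.24)^i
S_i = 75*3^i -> [75, 225, 675, 2025, 6075]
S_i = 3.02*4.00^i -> [3.02, 12.08, 48.32, 193.28, 773.12]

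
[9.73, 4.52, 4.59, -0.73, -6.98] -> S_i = Random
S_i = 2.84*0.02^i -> [2.84, 0.06, 0.0, 0.0, 0.0]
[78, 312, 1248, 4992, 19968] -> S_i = 78*4^i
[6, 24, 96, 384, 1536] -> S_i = 6*4^i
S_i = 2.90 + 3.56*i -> [2.9, 6.46, 10.02, 13.58, 17.14]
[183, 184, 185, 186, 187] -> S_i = 183 + 1*i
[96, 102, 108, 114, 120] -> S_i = 96 + 6*i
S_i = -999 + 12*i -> [-999, -987, -975, -963, -951]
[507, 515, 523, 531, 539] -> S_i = 507 + 8*i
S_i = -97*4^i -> [-97, -388, -1552, -6208, -24832]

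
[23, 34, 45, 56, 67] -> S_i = 23 + 11*i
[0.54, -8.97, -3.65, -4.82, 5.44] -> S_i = Random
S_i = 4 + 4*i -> [4, 8, 12, 16, 20]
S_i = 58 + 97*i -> [58, 155, 252, 349, 446]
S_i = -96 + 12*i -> [-96, -84, -72, -60, -48]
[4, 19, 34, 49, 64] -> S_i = 4 + 15*i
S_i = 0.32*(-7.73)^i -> [0.32, -2.47, 19.12, -147.8, 1142.53]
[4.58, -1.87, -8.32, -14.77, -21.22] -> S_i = 4.58 + -6.45*i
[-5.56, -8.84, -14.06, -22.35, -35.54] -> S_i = -5.56*1.59^i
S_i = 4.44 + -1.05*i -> [4.44, 3.39, 2.34, 1.29, 0.24]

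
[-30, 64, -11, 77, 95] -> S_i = Random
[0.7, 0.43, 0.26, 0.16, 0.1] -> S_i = 0.70*0.61^i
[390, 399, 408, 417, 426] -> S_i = 390 + 9*i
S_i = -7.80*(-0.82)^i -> [-7.8, 6.4, -5.24, 4.3, -3.53]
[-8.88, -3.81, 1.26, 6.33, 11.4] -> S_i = -8.88 + 5.07*i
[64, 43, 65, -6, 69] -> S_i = Random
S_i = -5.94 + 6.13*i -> [-5.94, 0.19, 6.32, 12.45, 18.58]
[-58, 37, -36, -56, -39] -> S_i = Random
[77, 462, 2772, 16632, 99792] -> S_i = 77*6^i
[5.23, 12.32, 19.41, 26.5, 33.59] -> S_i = 5.23 + 7.09*i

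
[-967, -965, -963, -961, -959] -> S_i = -967 + 2*i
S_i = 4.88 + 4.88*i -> [4.88, 9.76, 14.64, 19.52, 24.4]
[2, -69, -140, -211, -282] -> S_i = 2 + -71*i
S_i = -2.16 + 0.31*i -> [-2.16, -1.85, -1.54, -1.23, -0.92]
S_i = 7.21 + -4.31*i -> [7.21, 2.9, -1.41, -5.72, -10.03]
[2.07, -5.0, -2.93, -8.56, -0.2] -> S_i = Random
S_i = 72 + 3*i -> [72, 75, 78, 81, 84]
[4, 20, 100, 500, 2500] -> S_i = 4*5^i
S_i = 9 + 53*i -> [9, 62, 115, 168, 221]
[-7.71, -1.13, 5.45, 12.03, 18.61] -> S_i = -7.71 + 6.58*i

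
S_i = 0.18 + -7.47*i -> [0.18, -7.29, -14.76, -22.23, -29.7]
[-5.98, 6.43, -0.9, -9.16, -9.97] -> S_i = Random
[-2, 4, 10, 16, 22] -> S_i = -2 + 6*i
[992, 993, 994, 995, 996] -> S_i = 992 + 1*i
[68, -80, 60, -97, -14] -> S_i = Random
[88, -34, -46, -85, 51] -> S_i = Random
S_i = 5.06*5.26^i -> [5.06, 26.62, 140.0, 736.39, 3873.41]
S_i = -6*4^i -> [-6, -24, -96, -384, -1536]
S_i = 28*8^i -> [28, 224, 1792, 14336, 114688]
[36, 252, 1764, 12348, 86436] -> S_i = 36*7^i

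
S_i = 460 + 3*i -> [460, 463, 466, 469, 472]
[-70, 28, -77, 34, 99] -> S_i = Random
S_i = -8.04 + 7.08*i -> [-8.04, -0.96, 6.12, 13.2, 20.28]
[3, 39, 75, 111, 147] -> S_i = 3 + 36*i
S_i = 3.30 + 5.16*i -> [3.3, 8.46, 13.62, 18.78, 23.94]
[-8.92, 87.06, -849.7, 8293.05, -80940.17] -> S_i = -8.92*(-9.76)^i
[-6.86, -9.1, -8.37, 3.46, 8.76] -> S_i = Random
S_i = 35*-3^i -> [35, -105, 315, -945, 2835]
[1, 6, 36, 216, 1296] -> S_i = 1*6^i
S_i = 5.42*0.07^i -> [5.42, 0.38, 0.03, 0.0, 0.0]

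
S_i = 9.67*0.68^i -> [9.67, 6.58, 4.47, 3.04, 2.07]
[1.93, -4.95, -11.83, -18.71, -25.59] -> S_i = 1.93 + -6.88*i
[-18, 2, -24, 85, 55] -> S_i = Random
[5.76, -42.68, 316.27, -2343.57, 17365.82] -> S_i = 5.76*(-7.41)^i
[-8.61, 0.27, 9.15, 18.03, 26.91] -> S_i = -8.61 + 8.88*i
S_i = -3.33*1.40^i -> [-3.33, -4.66, -6.53, -9.14, -12.79]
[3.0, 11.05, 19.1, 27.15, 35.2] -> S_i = 3.00 + 8.05*i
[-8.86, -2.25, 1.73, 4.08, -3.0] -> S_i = Random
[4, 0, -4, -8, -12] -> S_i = 4 + -4*i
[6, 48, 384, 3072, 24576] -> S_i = 6*8^i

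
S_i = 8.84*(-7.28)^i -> [8.84, -64.36, 468.51, -3410.72, 24830.06]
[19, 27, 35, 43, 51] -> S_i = 19 + 8*i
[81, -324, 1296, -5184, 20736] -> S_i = 81*-4^i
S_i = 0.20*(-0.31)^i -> [0.2, -0.06, 0.02, -0.01, 0.0]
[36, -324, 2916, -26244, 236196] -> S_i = 36*-9^i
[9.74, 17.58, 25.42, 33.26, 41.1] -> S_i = 9.74 + 7.84*i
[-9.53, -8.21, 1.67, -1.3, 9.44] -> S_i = Random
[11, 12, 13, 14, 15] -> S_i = 11 + 1*i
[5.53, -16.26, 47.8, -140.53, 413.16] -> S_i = 5.53*(-2.94)^i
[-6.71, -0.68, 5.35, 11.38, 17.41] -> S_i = -6.71 + 6.03*i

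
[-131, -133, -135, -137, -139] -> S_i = -131 + -2*i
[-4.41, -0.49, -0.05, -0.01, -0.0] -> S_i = -4.41*0.11^i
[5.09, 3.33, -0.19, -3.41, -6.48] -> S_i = Random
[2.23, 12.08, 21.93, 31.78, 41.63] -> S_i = 2.23 + 9.85*i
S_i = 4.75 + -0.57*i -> [4.75, 4.18, 3.61, 3.04, 2.47]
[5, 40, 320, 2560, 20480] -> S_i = 5*8^i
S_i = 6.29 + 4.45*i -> [6.29, 10.74, 15.19, 19.64, 24.09]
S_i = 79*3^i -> [79, 237, 711, 2133, 6399]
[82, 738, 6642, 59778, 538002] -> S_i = 82*9^i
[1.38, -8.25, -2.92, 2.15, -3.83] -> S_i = Random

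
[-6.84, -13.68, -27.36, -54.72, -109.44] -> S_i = -6.84*2.00^i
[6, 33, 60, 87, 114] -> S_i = 6 + 27*i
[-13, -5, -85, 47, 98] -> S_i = Random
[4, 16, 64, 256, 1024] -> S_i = 4*4^i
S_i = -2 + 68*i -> [-2, 66, 134, 202, 270]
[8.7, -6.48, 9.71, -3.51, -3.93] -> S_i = Random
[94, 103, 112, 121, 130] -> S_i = 94 + 9*i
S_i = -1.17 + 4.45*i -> [-1.17, 3.28, 7.73, 12.18, 16.63]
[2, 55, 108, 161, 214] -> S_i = 2 + 53*i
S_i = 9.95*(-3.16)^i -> [9.95, -31.44, 99.36, -313.97, 992.14]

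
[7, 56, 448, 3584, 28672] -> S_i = 7*8^i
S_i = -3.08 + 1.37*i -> [-3.08, -1.71, -0.34, 1.03, 2.4]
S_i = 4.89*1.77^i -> [4.89, 8.66, 15.32, 27.12, 48.0]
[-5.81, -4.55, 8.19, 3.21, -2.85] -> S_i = Random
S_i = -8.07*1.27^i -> [-8.07, -10.25, -13.02, -16.53, -20.99]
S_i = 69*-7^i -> [69, -483, 3381, -23667, 165669]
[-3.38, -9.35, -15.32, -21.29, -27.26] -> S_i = -3.38 + -5.97*i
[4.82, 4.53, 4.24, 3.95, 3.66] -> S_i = 4.82 + -0.29*i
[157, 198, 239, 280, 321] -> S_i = 157 + 41*i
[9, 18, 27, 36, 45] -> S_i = 9 + 9*i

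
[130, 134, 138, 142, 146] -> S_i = 130 + 4*i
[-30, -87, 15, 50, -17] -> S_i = Random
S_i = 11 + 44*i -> [11, 55, 99, 143, 187]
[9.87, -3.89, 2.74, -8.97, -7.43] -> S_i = Random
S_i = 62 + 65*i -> [62, 127, 192, 257, 322]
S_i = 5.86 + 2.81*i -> [5.86, 8.67, 11.48, 14.29, 17.1]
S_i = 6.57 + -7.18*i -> [6.57, -0.61, -7.79, -14.97, -22.15]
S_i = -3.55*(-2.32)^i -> [-3.55, 8.24, -19.11, 44.33, -102.84]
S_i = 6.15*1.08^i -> [6.15, 6.64, 7.17, 7.75, 8.37]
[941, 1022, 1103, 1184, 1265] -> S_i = 941 + 81*i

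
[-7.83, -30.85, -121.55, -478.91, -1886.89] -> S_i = -7.83*3.94^i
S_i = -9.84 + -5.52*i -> [-9.84, -15.36, -20.88, -26.4, -31.92]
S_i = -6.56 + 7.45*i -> [-6.56, 0.89, 8.34, 15.79, 23.24]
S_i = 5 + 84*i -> [5, 89, 173, 257, 341]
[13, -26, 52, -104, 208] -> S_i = 13*-2^i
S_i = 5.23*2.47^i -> [5.23, 12.92, 31.91, 78.81, 194.67]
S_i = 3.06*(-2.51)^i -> [3.06, -7.68, 19.28, -48.39, 121.46]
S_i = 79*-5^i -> [79, -395, 1975, -9875, 49375]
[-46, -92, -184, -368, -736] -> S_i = -46*2^i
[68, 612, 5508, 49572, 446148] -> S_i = 68*9^i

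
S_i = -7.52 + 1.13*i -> [-7.52, -6.39, -5.26, -4.13, -3.0]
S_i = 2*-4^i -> [2, -8, 32, -128, 512]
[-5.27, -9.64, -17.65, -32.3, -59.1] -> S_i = -5.27*1.83^i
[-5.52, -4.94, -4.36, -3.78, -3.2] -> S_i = -5.52 + 0.58*i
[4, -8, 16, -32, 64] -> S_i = 4*-2^i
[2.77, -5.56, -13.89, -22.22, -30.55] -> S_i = 2.77 + -8.33*i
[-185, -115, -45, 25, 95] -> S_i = -185 + 70*i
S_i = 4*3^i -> [4, 12, 36, 108, 324]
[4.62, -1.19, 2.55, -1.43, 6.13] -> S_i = Random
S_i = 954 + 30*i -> [954, 984, 1014, 1044, 1074]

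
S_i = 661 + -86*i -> [661, 575, 489, 403, 317]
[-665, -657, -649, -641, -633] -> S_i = -665 + 8*i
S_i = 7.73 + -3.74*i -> [7.73, 3.99, 0.25, -3.49, -7.23]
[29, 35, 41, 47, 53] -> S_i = 29 + 6*i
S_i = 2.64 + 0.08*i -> [2.64, 2.72, 2.8, 2.88, 2.96]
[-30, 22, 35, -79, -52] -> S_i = Random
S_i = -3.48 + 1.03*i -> [-3.48, -2.45, -1.42, -0.39, 0.64]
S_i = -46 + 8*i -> [-46, -38, -30, -22, -14]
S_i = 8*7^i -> [8, 56, 392, 2744, 19208]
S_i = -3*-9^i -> [-3, 27, -243, 2187, -19683]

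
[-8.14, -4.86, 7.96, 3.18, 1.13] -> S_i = Random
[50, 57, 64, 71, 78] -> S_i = 50 + 7*i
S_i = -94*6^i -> [-94, -564, -3384, -20304, -121824]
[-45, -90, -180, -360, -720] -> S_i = -45*2^i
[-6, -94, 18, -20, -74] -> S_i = Random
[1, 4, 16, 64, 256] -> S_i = 1*4^i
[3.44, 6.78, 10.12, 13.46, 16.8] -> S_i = 3.44 + 3.34*i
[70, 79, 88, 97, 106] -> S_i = 70 + 9*i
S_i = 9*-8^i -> [9, -72, 576, -4608, 36864]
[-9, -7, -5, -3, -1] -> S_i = -9 + 2*i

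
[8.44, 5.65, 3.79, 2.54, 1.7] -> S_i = 8.44*0.67^i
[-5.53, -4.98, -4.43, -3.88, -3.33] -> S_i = -5.53 + 0.55*i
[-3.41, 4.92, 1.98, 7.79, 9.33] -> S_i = Random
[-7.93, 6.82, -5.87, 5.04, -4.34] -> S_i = -7.93*(-0.86)^i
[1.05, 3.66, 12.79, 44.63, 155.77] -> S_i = 1.05*3.49^i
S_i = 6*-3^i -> [6, -18, 54, -162, 486]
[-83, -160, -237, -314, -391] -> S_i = -83 + -77*i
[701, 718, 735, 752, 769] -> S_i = 701 + 17*i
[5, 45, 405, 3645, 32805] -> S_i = 5*9^i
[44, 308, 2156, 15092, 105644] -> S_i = 44*7^i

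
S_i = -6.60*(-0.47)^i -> [-6.6, 3.1, -1.46, 0.69, -0.32]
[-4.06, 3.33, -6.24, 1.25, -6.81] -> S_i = Random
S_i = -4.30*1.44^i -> [-4.3, -6.19, -8.92, -12.84, -18.49]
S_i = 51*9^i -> [51, 459, 4131, 37179, 334611]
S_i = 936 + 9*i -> [936, 945, 954, 963, 972]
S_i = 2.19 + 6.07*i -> [2.19, 8.26, 14.33, 20.4, 26.47]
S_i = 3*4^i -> [3, 12, 48, 192, 768]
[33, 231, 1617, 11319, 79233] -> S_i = 33*7^i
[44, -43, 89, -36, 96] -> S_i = Random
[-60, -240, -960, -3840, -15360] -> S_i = -60*4^i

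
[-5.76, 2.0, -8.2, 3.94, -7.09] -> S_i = Random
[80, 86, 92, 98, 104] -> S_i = 80 + 6*i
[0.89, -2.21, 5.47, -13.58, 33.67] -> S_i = 0.89*(-2.48)^i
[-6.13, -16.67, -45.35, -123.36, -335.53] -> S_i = -6.13*2.72^i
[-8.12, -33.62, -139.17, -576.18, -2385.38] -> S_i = -8.12*4.14^i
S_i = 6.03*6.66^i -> [6.03, 40.16, 267.46, 1781.31, 11863.54]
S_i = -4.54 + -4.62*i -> [-4.54, -9.16, -13.78, -18.4, -23.02]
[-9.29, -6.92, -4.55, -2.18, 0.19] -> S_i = -9.29 + 2.37*i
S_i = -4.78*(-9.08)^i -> [-4.78, 43.4, -394.09, 3578.37, -32491.61]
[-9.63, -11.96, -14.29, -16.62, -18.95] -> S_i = -9.63 + -2.33*i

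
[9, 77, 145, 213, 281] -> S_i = 9 + 68*i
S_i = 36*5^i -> [36, 180, 900, 4500, 22500]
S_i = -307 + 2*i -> [-307, -305, -303, -301, -299]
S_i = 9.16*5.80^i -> [9.16, 53.13, 308.14, 1787.23, 10365.91]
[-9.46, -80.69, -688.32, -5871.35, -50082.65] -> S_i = -9.46*8.53^i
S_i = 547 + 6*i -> [547, 553, 559, 565, 571]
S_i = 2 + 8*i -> [2, 10, 18, 26, 34]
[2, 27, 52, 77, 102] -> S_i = 2 + 25*i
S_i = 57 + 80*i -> [57, 137, 217, 297, 377]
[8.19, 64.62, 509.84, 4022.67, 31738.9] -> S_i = 8.19*7.89^i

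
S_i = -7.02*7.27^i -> [-7.02, -51.04, -371.03, -2697.37, -19609.87]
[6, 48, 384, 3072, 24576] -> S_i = 6*8^i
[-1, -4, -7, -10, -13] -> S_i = -1 + -3*i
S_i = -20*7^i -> [-20, -140, -980, -6860, -48020]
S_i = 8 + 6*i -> [8, 14, 20, 26, 32]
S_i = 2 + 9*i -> [2, 11, 20, 29, 38]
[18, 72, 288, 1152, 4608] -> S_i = 18*4^i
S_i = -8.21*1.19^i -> [-8.21, -9.77, -11.63, -13.84, -16.46]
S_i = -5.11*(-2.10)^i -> [-5.11, 10.73, -22.54, 47.32, -99.38]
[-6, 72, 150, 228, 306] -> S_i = -6 + 78*i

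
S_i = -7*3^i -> [-7, -21, -63, -189, -567]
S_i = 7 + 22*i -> [7, 29, 51, 73, 95]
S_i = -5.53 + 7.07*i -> [-5.53, 1.54, 8.61, 15.68, 22.75]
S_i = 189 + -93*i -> [189, 96, 3, -90, -183]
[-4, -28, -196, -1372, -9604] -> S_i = -4*7^i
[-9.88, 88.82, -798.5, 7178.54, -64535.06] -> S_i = -9.88*(-8.99)^i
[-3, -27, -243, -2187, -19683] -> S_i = -3*9^i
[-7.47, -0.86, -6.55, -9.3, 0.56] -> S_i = Random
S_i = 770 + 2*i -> [770, 772, 774, 776, 778]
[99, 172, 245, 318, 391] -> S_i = 99 + 73*i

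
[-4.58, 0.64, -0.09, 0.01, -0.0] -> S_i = -4.58*(-0.14)^i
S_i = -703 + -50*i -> [-703, -753, -803, -853, -903]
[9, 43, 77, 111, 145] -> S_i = 9 + 34*i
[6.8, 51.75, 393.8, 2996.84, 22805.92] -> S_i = 6.80*7.61^i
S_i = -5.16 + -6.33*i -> [-5.16, -11.49, -17.82, -24.15, -30.48]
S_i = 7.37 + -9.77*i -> [7.37, -2.4, -12.17, -21.94, -31.71]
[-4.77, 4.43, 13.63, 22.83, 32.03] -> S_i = -4.77 + 9.20*i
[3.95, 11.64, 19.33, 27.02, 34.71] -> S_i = 3.95 + 7.69*i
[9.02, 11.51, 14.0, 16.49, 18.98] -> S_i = 9.02 + 2.49*i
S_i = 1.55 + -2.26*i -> [1.55, -0.71, -2.97, -5.23, -7.49]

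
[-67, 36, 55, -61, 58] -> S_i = Random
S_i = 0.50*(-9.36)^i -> [0.5, -4.68, 43.8, -410.01, 3837.72]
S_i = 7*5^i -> [7, 35, 175, 875, 4375]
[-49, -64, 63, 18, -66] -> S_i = Random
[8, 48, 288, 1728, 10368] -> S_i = 8*6^i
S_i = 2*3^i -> [2, 6, 18, 54, 162]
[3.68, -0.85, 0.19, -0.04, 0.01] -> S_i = 3.68*(-0.23)^i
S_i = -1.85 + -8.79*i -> [-1.85, -10.64, -19.43, -28.22, -37.01]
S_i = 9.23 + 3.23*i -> [9.23, 12.46, 15.69, 18.92, 22.15]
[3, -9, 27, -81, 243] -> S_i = 3*-3^i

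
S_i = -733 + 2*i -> [-733, -731, -729, -727, -725]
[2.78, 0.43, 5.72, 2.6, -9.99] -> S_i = Random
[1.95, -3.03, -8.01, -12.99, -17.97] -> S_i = 1.95 + -4.98*i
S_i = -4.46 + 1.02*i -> [-4.46, -3.44, -2.42, -1.4, -0.38]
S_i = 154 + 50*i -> [154, 204, 254, 304, 354]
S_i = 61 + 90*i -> [61, 151, 241, 331, 421]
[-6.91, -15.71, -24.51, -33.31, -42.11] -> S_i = -6.91 + -8.80*i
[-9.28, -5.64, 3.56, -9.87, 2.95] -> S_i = Random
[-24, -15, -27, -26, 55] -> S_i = Random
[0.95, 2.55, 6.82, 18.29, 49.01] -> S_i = 0.95*2.68^i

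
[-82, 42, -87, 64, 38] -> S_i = Random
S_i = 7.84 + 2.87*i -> [7.84, 10.71, 13.58, 16.45, 19.32]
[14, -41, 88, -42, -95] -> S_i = Random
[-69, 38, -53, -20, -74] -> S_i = Random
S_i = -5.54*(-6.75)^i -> [-5.54, 37.4, -252.42, 1703.81, -11500.72]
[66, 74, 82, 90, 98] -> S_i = 66 + 8*i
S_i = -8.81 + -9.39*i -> [-8.81, -18.2, -27.59, -36.98, -46.37]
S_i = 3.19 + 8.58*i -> [3.19, 11.77, 20.35, 28.93, 37.51]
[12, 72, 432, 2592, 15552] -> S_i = 12*6^i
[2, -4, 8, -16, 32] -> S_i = 2*-2^i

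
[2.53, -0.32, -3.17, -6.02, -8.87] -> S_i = 2.53 + -2.85*i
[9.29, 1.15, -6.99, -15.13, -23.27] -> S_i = 9.29 + -8.14*i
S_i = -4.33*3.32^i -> [-4.33, -14.38, -47.73, -158.45, -526.07]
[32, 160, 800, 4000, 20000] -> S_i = 32*5^i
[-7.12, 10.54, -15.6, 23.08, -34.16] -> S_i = -7.12*(-1.48)^i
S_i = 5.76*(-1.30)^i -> [5.76, -7.49, 9.73, -12.65, 16.45]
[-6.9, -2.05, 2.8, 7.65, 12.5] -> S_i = -6.90 + 4.85*i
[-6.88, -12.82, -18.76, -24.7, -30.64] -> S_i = -6.88 + -5.94*i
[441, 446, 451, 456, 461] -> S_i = 441 + 5*i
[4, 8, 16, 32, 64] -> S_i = 4*2^i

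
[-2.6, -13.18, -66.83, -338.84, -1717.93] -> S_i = -2.60*5.07^i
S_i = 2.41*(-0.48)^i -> [2.41, -1.16, 0.56, -0.27, 0.13]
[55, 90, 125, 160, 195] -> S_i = 55 + 35*i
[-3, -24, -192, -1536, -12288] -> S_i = -3*8^i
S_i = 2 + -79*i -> [2, -77, -156, -235, -314]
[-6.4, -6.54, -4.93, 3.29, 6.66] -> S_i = Random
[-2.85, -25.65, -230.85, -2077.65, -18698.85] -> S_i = -2.85*9.00^i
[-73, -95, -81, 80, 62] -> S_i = Random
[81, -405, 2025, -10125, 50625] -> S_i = 81*-5^i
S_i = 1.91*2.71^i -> [1.91, 5.18, 14.03, 38.01, 103.02]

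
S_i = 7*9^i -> [7, 63, 567, 5103, 45927]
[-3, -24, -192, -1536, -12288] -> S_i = -3*8^i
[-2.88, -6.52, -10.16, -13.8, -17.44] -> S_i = -2.88 + -3.64*i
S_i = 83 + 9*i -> [83, 92, 101, 110, 119]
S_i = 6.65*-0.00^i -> [6.65, -0.0, 0.0, -0.0, 0.0]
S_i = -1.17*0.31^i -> [-1.17, -0.36, -0.11, -0.03, -0.01]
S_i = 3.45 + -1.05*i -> [3.45, 2.4, 1.35, 0.3, -0.75]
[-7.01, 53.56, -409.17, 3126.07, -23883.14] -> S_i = -7.01*(-7.64)^i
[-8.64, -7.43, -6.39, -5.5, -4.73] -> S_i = -8.64*0.86^i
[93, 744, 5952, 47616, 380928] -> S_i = 93*8^i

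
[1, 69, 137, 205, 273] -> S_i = 1 + 68*i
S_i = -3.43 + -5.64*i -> [-3.43, -9.07, -14.71, -20.35, -25.99]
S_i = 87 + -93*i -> [87, -6, -99, -192, -285]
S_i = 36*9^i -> [36, 324, 2916, 26244, 236196]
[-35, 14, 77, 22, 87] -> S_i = Random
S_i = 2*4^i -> [2, 8, 32, 128, 512]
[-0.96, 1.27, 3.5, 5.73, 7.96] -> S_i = -0.96 + 2.23*i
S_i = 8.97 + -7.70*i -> [8.97, 1.27, -6.43, -14.13, -21.83]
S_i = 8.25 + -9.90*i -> [8.25, -1.65, -11.55, -21.45, -31.35]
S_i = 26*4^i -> [26, 104, 416, 1664, 6656]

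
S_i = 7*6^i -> [7, 42, 252, 1512, 9072]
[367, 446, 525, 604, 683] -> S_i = 367 + 79*i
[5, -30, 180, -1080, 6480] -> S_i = 5*-6^i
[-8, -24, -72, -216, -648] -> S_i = -8*3^i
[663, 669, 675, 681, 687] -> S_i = 663 + 6*i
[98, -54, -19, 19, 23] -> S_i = Random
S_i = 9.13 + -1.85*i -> [9.13, 7.28, 5.43, 3.58, 1.73]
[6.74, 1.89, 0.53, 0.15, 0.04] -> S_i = 6.74*0.28^i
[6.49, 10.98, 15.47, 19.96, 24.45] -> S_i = 6.49 + 4.49*i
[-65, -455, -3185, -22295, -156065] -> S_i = -65*7^i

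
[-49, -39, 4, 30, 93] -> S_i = Random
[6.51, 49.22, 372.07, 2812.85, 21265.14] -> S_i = 6.51*7.56^i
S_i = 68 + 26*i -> [68, 94, 120, 146, 172]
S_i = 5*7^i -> [5, 35, 245, 1715, 12005]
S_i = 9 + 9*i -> [9, 18, 27, 36, 45]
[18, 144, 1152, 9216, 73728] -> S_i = 18*8^i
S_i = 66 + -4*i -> [66, 62, 58, 54, 50]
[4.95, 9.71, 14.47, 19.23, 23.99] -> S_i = 4.95 + 4.76*i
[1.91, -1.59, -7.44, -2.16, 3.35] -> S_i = Random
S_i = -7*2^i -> [-7, -14, -28, -56, -112]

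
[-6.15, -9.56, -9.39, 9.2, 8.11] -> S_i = Random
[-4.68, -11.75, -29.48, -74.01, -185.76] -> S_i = -4.68*2.51^i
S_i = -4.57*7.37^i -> [-4.57, -33.68, -248.23, -1829.44, -13482.99]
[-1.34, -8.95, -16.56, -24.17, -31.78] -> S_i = -1.34 + -7.61*i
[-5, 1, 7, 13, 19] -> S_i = -5 + 6*i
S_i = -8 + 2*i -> [-8, -6, -4, -2, 0]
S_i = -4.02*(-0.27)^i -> [-4.02, 1.09, -0.29, 0.08, -0.02]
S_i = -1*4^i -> [-1, -4, -16, -64, -256]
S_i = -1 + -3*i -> [-1, -4, -7, -10, -13]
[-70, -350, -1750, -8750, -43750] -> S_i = -70*5^i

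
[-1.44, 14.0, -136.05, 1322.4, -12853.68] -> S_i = -1.44*(-9.72)^i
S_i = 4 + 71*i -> [4, 75, 146, 217, 288]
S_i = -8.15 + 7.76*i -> [-8.15, -0.39, 7.37, 15.13, 22.89]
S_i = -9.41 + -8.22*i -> [-9.41, -17.63, -25.85, -34.07, -42.29]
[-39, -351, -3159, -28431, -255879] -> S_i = -39*9^i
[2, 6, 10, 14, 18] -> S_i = 2 + 4*i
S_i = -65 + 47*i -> [-65, -18, 29, 76, 123]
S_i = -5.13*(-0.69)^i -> [-5.13, 3.54, -2.44, 1.69, -1.16]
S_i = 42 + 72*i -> [42, 114, 186, 258, 330]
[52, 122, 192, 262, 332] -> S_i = 52 + 70*i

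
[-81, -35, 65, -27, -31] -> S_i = Random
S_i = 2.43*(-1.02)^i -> [2.43, -2.48, 2.53, -2.58, 2.63]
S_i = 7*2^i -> [7, 14, 28, 56, 112]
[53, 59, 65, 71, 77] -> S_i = 53 + 6*i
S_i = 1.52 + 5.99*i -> [1.52, 7.51, 13.5, 19.49, 25.48]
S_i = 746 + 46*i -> [746, 792, 838, 884, 930]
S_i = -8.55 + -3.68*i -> [-8.55, -12.23, -15.91, -19.59, -23.27]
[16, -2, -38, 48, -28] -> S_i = Random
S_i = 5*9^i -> [5, 45, 405, 3645, 32805]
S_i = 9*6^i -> [9, 54, 324, 1944, 11664]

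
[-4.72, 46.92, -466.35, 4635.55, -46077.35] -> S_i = -4.72*(-9.94)^i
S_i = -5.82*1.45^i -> [-5.82, -8.44, -12.24, -17.74, -25.73]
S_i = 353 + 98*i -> [353, 451, 549, 647, 745]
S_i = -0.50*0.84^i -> [-0.5, -0.42, -0.35, -0.3, -0.25]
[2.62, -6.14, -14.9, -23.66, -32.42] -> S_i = 2.62 + -8.76*i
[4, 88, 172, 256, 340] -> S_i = 4 + 84*i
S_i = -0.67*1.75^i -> [-0.67, -1.17, -2.05, -3.59, -6.28]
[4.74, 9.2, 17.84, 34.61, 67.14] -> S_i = 4.74*1.94^i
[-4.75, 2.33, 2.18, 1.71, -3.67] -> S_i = Random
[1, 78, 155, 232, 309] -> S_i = 1 + 77*i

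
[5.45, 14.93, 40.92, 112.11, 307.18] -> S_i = 5.45*2.74^i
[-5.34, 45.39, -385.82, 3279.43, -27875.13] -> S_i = -5.34*(-8.50)^i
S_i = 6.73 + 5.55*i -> [6.73, 12.28, 17.83, 23.38, 28.93]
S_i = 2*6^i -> [2, 12, 72, 432, 2592]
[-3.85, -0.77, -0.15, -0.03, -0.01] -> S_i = -3.85*0.20^i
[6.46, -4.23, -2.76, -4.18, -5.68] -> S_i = Random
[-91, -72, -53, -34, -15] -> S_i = -91 + 19*i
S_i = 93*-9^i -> [93, -837, 7533, -67797, 610173]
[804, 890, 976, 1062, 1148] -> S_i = 804 + 86*i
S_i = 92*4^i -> [92, 368, 1472, 5888, 23552]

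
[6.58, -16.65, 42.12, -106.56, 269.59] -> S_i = 6.58*(-2.53)^i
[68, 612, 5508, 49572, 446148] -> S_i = 68*9^i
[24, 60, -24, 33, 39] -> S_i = Random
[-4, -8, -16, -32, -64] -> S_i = -4*2^i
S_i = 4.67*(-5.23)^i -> [4.67, -24.42, 127.74, -668.07, 3494.01]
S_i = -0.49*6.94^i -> [-0.49, -3.4, -23.6, -163.79, -1136.67]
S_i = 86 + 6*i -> [86, 92, 98, 104, 110]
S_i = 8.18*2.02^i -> [8.18, 16.52, 33.38, 67.42, 136.19]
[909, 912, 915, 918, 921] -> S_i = 909 + 3*i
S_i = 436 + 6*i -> [436, 442, 448, 454, 460]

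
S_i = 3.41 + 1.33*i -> [3.41, 4.74, 6.07, 7.4, 8.73]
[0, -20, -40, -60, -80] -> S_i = 0 + -20*i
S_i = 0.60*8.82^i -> [0.6, 5.29, 46.68, 411.68, 3630.99]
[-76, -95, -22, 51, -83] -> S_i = Random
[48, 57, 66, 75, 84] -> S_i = 48 + 9*i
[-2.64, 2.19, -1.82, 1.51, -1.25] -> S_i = -2.64*(-0.83)^i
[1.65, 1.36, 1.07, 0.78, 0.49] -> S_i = 1.65 + -0.29*i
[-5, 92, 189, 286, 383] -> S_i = -5 + 97*i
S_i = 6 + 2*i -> [6, 8, 10, 12, 14]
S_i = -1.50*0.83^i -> [-1.5, -1.24, -1.03, -0.86, -0.71]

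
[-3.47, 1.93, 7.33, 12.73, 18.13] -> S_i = -3.47 + 5.40*i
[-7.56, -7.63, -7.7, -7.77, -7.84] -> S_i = -7.56 + -0.07*i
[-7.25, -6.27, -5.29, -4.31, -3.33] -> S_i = -7.25 + 0.98*i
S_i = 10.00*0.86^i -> [10.0, 8.6, 7.4, 6.36, 5.47]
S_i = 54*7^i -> [54, 378, 2646, 18522, 129654]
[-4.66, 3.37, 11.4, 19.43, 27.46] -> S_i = -4.66 + 8.03*i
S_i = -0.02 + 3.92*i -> [-0.02, 3.9, 7.82, 11.74, 15.66]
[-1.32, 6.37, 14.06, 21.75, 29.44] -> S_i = -1.32 + 7.69*i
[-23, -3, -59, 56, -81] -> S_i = Random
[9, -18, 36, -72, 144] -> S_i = 9*-2^i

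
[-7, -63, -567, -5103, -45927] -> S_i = -7*9^i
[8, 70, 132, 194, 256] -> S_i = 8 + 62*i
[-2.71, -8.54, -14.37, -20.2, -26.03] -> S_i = -2.71 + -5.83*i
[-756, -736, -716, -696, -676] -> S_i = -756 + 20*i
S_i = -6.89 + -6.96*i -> [-6.89, -13.85, -20.81, -27.77, -34.73]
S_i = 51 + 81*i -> [51, 132, 213, 294, 375]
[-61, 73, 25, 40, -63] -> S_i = Random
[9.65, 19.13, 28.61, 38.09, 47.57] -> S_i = 9.65 + 9.48*i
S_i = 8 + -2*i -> [8, 6, 4, 2, 0]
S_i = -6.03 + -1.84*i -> [-6.03, -7.87, -9.71, -11.55, -13.39]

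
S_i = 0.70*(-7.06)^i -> [0.7, -4.94, 34.89, -246.33, 1739.07]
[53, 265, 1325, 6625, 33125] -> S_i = 53*5^i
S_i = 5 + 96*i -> [5, 101, 197, 293, 389]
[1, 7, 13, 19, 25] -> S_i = 1 + 6*i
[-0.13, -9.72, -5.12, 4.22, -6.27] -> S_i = Random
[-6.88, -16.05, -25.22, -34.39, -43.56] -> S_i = -6.88 + -9.17*i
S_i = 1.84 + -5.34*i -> [1.84, -3.5, -8.84, -14.18, -19.52]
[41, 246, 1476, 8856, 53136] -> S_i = 41*6^i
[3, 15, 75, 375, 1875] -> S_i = 3*5^i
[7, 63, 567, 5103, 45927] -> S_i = 7*9^i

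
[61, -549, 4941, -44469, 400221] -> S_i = 61*-9^i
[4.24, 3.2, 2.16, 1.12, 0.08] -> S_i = 4.24 + -1.04*i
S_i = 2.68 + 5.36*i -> [2.68, 8.04, 13.4, 18.76, 24.12]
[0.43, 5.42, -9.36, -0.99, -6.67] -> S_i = Random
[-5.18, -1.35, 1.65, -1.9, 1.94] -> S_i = Random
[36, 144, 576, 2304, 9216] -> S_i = 36*4^i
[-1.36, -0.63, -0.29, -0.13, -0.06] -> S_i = -1.36*0.46^i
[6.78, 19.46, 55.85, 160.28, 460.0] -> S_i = 6.78*2.87^i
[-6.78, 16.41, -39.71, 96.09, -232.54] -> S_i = -6.78*(-2.42)^i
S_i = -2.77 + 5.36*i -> [-2.77, 2.59, 7.95, 13.31, 18.67]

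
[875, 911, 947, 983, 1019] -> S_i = 875 + 36*i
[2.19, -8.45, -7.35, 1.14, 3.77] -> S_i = Random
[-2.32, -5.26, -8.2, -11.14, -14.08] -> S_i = -2.32 + -2.94*i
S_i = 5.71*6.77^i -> [5.71, 38.66, 261.71, 1771.75, 11994.74]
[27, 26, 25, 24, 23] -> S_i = 27 + -1*i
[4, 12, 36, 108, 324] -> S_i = 4*3^i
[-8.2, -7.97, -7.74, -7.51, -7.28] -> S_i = -8.20 + 0.23*i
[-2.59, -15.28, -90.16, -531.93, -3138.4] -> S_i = -2.59*5.90^i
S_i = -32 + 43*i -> [-32, 11, 54, 97, 140]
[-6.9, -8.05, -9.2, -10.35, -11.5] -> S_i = -6.90 + -1.15*i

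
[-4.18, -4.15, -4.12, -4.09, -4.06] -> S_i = -4.18 + 0.03*i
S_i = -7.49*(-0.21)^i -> [-7.49, 1.57, -0.33, 0.07, -0.01]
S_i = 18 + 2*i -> [18, 20, 22, 24, 26]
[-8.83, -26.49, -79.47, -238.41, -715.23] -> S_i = -8.83*3.00^i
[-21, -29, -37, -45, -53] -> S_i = -21 + -8*i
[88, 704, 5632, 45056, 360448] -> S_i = 88*8^i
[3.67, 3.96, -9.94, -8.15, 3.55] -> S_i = Random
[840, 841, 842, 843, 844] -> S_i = 840 + 1*i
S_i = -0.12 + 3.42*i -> [-0.12, 3.3, 6.72, 10.14, 13.56]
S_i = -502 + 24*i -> [-502, -478, -454, -430, -406]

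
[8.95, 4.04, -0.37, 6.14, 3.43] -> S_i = Random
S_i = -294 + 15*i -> [-294, -279, -264, -249, -234]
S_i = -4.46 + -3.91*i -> [-4.46, -8.37, -12.28, -16.19, -20.1]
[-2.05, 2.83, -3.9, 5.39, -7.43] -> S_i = -2.05*(-1.38)^i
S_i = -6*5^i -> [-6, -30, -150, -750, -3750]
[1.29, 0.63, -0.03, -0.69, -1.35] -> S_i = 1.29 + -0.66*i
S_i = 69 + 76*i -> [69, 145, 221, 297, 373]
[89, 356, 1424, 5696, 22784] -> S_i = 89*4^i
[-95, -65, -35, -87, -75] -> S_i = Random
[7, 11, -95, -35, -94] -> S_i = Random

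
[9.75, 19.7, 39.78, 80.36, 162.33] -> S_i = 9.75*2.02^i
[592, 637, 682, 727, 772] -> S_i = 592 + 45*i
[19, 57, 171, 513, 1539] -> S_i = 19*3^i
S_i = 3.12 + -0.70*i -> [3.12, 2.42, 1.72, 1.02, 0.32]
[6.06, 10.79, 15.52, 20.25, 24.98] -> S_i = 6.06 + 4.73*i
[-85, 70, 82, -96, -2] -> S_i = Random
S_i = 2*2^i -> [2, 4, 8, 16, 32]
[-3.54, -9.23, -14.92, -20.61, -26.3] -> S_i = -3.54 + -5.69*i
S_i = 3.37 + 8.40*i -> [3.37, 11.77, 20.17, 28.57, 36.97]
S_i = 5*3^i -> [5, 15, 45, 135, 405]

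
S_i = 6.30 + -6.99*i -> [6.3, -0.69, -7.68, -14.67, -21.66]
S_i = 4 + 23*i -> [4, 27, 50, 73, 96]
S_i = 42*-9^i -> [42, -378, 3402, -30618, 275562]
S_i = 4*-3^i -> [4, -12, 36, -108, 324]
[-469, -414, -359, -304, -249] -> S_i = -469 + 55*i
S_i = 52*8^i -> [52, 416, 3328, 26624, 212992]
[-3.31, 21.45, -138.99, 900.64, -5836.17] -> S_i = -3.31*(-6.48)^i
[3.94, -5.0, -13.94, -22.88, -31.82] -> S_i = 3.94 + -8.94*i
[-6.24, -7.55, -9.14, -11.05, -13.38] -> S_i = -6.24*1.21^i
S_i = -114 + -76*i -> [-114, -190, -266, -342, -418]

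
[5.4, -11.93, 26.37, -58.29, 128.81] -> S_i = 5.40*(-2.21)^i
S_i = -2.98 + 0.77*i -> [-2.98, -2.21, -1.44, -0.67, 0.1]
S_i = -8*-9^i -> [-8, 72, -648, 5832, -52488]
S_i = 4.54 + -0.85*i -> [4.54, 3.69, 2.84, 1.99, 1.14]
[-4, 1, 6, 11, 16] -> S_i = -4 + 5*i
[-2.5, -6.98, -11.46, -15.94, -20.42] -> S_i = -2.50 + -4.48*i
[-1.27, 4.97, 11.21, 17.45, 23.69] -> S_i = -1.27 + 6.24*i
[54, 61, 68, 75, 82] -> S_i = 54 + 7*i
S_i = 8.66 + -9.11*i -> [8.66, -0.45, -9.56, -18.67, -27.78]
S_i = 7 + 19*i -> [7, 26, 45, 64, 83]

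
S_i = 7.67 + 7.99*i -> [7.67, 15.66, 23.65, 31.64, 39.63]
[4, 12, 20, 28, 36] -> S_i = 4 + 8*i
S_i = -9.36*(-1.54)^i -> [-9.36, 14.41, -22.2, 34.19, -52.65]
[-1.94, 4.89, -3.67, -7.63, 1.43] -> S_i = Random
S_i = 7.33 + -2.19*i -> [7.33, 5.14, 2.95, 0.76, -1.43]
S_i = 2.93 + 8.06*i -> [2.93, 10.99, 19.05, 27.11, 35.17]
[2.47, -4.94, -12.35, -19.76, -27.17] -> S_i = 2.47 + -7.41*i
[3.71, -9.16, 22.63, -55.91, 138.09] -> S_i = 3.71*(-2.47)^i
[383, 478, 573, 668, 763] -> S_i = 383 + 95*i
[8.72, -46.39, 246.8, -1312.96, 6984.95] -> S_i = 8.72*(-5.32)^i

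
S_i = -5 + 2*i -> [-5, -3, -1, 1, 3]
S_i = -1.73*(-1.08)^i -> [-1.73, 1.87, -2.02, 2.18, -2.35]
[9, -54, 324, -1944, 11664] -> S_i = 9*-6^i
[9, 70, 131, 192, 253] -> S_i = 9 + 61*i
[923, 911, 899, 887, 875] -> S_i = 923 + -12*i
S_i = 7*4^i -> [7, 28, 112, 448, 1792]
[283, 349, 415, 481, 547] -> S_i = 283 + 66*i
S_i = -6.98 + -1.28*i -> [-6.98, -8.26, -9.54, -10.82, -12.1]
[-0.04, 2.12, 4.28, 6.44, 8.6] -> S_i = -0.04 + 2.16*i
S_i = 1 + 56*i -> [1, 57, 113, 169, 225]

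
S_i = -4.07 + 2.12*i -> [-4.07, -1.95, 0.17, 2.29, 4.41]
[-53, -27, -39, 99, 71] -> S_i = Random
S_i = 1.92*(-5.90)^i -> [1.92, -11.33, 66.84, -394.33, 2326.53]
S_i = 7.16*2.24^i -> [7.16, 16.04, 35.93, 80.47, 180.26]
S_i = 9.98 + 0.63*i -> [9.98, 10.61, 11.24, 11.87, 12.5]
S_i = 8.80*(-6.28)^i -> [8.8, -55.26, 347.06, -2179.52, 13687.41]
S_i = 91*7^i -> [91, 637, 4459, 31213, 218491]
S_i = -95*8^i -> [-95, -760, -6080, -48640, -389120]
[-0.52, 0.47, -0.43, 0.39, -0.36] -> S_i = -0.52*(-0.91)^i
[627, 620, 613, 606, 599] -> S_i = 627 + -7*i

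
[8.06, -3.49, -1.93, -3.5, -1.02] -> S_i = Random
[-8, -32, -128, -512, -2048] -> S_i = -8*4^i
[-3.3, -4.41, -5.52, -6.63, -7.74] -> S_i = -3.30 + -1.11*i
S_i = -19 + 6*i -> [-19, -13, -7, -1, 5]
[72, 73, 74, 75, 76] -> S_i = 72 + 1*i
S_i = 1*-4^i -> [1, -4, 16, -64, 256]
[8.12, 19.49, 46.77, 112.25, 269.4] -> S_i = 8.12*2.40^i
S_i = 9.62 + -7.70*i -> [9.62, 1.92, -5.78, -13.48, -21.18]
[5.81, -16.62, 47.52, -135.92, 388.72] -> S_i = 5.81*(-2.86)^i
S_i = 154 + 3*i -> [154, 157, 160, 163, 166]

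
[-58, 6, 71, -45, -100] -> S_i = Random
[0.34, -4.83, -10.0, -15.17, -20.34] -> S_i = 0.34 + -5.17*i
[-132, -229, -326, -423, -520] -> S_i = -132 + -97*i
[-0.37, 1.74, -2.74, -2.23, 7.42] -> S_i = Random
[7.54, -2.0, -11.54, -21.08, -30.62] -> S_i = 7.54 + -9.54*i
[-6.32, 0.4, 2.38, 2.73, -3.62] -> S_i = Random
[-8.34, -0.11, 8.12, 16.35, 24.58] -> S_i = -8.34 + 8.23*i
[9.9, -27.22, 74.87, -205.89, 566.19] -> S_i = 9.90*(-2.75)^i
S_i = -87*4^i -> [-87, -348, -1392, -5568, -22272]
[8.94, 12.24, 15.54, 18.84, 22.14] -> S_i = 8.94 + 3.30*i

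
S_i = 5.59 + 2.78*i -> [5.59, 8.37, 11.15, 13.93, 16.71]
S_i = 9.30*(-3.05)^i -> [9.3, -28.36, 86.51, -263.87, 804.79]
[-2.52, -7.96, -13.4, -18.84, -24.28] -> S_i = -2.52 + -5.44*i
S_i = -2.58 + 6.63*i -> [-2.58, 4.05, 10.68, 17.31, 23.94]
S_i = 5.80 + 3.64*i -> [5.8, 9.44, 13.08, 16.72, 20.36]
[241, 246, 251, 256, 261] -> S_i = 241 + 5*i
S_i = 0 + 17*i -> [0, 17, 34, 51, 68]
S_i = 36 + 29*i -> [36, 65, 94, 123, 152]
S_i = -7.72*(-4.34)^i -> [-7.72, 33.5, -145.41, 631.08, -2738.9]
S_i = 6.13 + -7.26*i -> [6.13, -1.13, -8.39, -15.65, -22.91]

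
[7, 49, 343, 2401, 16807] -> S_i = 7*7^i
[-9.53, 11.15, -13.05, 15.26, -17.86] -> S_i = -9.53*(-1.17)^i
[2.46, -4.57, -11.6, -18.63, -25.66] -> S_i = 2.46 + -7.03*i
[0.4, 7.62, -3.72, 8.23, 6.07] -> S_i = Random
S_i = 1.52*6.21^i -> [1.52, 9.44, 58.62, 364.01, 2260.53]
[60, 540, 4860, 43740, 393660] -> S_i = 60*9^i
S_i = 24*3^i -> [24, 72, 216, 648, 1944]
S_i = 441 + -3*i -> [441, 438, 435, 432, 429]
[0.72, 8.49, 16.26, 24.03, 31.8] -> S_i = 0.72 + 7.77*i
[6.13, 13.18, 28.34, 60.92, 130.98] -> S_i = 6.13*2.15^i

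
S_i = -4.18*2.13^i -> [-4.18, -8.9, -18.96, -40.39, -86.04]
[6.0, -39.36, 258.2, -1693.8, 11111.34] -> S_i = 6.00*(-6.56)^i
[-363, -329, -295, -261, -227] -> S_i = -363 + 34*i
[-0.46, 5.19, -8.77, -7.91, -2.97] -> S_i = Random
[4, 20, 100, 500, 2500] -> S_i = 4*5^i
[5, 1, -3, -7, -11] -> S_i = 5 + -4*i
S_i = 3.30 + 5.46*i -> [3.3, 8.76, 14.22, 19.68, 25.14]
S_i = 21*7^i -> [21, 147, 1029, 7203, 50421]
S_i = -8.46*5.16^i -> [-8.46, -43.65, -225.25, -1162.3, -5997.48]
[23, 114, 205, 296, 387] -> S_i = 23 + 91*i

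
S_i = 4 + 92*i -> [4, 96, 188, 280, 372]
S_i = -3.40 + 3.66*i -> [-3.4, 0.26, 3.92, 7.58, 11.24]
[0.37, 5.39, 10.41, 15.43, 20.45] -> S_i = 0.37 + 5.02*i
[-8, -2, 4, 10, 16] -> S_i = -8 + 6*i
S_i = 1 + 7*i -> [1, 8, 15, 22, 29]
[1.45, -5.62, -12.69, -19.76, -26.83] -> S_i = 1.45 + -7.07*i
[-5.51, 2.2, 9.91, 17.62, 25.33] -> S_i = -5.51 + 7.71*i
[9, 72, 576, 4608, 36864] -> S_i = 9*8^i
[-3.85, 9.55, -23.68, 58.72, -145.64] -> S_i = -3.85*(-2.48)^i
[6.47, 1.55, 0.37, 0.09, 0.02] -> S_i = 6.47*0.24^i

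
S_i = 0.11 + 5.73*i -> [0.11, 5.84, 11.57, 17.3, 23.03]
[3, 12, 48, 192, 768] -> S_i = 3*4^i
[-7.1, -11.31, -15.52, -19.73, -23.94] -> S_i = -7.10 + -4.21*i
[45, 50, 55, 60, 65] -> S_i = 45 + 5*i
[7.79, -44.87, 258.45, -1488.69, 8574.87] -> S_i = 7.79*(-5.76)^i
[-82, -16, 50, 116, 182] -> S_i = -82 + 66*i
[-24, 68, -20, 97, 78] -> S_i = Random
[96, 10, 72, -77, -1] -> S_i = Random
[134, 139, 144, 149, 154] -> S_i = 134 + 5*i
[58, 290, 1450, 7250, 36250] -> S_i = 58*5^i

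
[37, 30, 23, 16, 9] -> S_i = 37 + -7*i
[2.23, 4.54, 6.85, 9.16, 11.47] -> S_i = 2.23 + 2.31*i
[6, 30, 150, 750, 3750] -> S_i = 6*5^i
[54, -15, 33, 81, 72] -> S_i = Random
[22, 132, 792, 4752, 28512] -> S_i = 22*6^i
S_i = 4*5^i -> [4, 20, 100, 500, 2500]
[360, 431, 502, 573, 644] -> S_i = 360 + 71*i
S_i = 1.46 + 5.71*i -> [1.46, 7.17, 12.88, 18.59, 24.3]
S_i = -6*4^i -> [-6, -24, -96, -384, -1536]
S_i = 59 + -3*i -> [59, 56, 53, 50, 47]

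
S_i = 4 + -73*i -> [4, -69, -142, -215, -288]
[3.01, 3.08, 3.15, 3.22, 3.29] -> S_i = 3.01 + 0.07*i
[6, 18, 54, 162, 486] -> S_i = 6*3^i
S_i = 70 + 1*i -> [70, 71, 72, 73, 74]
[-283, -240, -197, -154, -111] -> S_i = -283 + 43*i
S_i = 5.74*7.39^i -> [5.74, 42.42, 313.47, 2316.57, 17119.44]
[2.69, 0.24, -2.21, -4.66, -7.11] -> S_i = 2.69 + -2.45*i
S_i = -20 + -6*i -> [-20, -26, -32, -38, -44]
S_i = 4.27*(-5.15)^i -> [4.27, -21.99, 113.25, -583.24, 3003.7]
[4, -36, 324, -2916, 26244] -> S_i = 4*-9^i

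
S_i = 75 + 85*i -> [75, 160, 245, 330, 415]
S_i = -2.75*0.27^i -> [-2.75, -0.74, -0.2, -0.05, -0.01]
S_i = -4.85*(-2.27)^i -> [-4.85, 11.01, -24.99, 56.73, -128.78]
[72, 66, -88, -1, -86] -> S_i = Random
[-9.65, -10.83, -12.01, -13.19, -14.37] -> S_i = -9.65 + -1.18*i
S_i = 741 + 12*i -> [741, 753, 765, 777, 789]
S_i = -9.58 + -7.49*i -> [-9.58, -17.07, -24.56, -32.05, -39.54]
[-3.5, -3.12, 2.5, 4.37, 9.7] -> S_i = Random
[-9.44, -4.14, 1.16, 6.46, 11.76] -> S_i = -9.44 + 5.30*i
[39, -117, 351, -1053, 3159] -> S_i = 39*-3^i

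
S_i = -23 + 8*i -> [-23, -15, -7, 1, 9]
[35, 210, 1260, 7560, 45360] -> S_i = 35*6^i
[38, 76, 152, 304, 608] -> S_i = 38*2^i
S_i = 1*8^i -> [1, 8, 64, 512, 4096]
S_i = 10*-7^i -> [10, -70, 490, -3430, 24010]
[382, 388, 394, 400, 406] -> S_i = 382 + 6*i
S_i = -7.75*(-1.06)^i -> [-7.75, 8.22, -8.71, 9.23, -9.78]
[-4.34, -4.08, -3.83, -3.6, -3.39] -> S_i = -4.34*0.94^i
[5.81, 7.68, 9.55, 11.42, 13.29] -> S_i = 5.81 + 1.87*i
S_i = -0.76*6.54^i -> [-0.76, -4.97, -32.51, -212.59, -1390.35]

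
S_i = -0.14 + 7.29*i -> [-0.14, 7.15, 14.44, 21.73, 29.02]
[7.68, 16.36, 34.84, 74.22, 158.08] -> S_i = 7.68*2.13^i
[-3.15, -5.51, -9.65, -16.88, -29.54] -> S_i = -3.15*1.75^i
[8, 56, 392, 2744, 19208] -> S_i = 8*7^i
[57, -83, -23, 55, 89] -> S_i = Random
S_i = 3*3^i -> [3, 9, 27, 81, 243]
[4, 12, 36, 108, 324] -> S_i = 4*3^i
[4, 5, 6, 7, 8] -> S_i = 4 + 1*i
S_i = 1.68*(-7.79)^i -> [1.68, -13.09, 101.95, -794.18, 6186.7]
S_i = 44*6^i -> [44, 264, 1584, 9504, 57024]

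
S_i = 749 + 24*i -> [749, 773, 797, 821, 845]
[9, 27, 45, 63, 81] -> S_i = 9 + 18*i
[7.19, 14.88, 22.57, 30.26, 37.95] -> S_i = 7.19 + 7.69*i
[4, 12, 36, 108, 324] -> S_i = 4*3^i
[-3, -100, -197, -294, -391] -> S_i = -3 + -97*i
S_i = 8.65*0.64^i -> [8.65, 5.54, 3.54, 2.27, 1.45]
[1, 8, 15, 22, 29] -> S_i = 1 + 7*i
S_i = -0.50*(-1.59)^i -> [-0.5, 0.8, -1.26, 2.01, -3.2]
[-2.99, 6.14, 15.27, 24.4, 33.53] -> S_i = -2.99 + 9.13*i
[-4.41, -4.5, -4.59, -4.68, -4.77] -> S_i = -4.41*1.02^i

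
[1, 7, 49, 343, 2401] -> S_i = 1*7^i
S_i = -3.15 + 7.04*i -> [-3.15, 3.89, 10.93, 17.97, 25.01]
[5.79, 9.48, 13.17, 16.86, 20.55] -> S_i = 5.79 + 3.69*i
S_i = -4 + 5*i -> [-4, 1, 6, 11, 16]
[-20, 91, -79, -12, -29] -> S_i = Random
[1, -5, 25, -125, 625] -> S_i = 1*-5^i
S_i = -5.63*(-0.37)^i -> [-5.63, 2.08, -0.77, 0.29, -0.11]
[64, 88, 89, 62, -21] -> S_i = Random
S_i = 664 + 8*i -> [664, 672, 680, 688, 696]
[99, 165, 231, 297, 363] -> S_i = 99 + 66*i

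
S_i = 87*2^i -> [87, 174, 348, 696, 1392]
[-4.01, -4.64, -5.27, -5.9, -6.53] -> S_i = -4.01 + -0.63*i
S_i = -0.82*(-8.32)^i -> [-0.82, 6.82, -56.76, 472.26, -3929.23]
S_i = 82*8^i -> [82, 656, 5248, 41984, 335872]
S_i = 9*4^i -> [9, 36, 144, 576, 2304]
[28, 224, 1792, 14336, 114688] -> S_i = 28*8^i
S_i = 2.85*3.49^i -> [2.85, 9.95, 34.71, 121.15, 422.81]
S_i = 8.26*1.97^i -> [8.26, 16.27, 32.06, 63.15, 124.41]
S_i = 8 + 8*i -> [8, 16, 24, 32, 40]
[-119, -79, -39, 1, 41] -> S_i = -119 + 40*i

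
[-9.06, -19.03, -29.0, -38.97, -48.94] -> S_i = -9.06 + -9.97*i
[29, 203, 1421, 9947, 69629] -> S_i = 29*7^i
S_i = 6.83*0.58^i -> [6.83, 3.96, 2.3, 1.33, 0.77]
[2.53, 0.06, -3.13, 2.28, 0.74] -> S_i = Random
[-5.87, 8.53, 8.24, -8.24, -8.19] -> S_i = Random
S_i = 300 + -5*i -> [300, 295, 290, 285, 280]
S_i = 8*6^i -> [8, 48, 288, 1728, 10368]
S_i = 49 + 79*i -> [49, 128, 207, 286, 365]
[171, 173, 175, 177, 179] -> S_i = 171 + 2*i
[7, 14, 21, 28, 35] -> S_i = 7 + 7*i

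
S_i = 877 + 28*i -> [877, 905, 933, 961, 989]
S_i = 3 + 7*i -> [3, 10, 17, 24, 31]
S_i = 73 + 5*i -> [73, 78, 83, 88, 93]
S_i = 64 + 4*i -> [64, 68, 72, 76, 80]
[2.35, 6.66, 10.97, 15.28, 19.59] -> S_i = 2.35 + 4.31*i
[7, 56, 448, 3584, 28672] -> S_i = 7*8^i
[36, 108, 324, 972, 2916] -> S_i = 36*3^i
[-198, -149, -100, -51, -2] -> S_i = -198 + 49*i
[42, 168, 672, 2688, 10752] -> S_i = 42*4^i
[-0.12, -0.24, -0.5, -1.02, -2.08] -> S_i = -0.12*2.04^i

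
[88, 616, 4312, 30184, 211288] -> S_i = 88*7^i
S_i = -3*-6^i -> [-3, 18, -108, 648, -3888]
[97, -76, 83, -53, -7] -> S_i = Random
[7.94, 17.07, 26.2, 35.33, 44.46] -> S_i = 7.94 + 9.13*i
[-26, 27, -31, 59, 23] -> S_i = Random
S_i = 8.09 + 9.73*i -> [8.09, 17.82, 27.55, 37.28, 47.01]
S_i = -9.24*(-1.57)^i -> [-9.24, 14.51, -22.78, 35.76, -56.14]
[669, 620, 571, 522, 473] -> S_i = 669 + -49*i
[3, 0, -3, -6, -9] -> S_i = 3 + -3*i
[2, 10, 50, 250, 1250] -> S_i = 2*5^i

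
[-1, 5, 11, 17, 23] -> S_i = -1 + 6*i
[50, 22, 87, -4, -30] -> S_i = Random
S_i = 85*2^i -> [85, 170, 340, 680, 1360]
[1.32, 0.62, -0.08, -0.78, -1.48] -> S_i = 1.32 + -0.70*i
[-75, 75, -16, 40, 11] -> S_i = Random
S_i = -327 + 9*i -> [-327, -318, -309, -300, -291]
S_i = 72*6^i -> [72, 432, 2592, 15552, 93312]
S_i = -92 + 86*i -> [-92, -6, 80, 166, 252]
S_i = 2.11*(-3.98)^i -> [2.11, -8.4, 33.42, -133.02, 529.44]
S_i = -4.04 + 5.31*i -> [-4.04, 1.27, 6.58, 11.89, 17.2]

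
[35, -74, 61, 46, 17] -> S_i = Random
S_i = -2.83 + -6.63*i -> [-2.83, -9.46, -16.09, -22.72, -29.35]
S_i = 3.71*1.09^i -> [3.71, 4.04, 4.41, 4.8, 5.24]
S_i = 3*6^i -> [3, 18, 108, 648, 3888]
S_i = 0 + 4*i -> [0, 4, 8, 12, 16]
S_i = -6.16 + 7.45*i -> [-6.16, 1.29, 8.74, 16.19, 23.64]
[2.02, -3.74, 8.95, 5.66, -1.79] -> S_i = Random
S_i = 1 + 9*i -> [1, 10, 19, 28, 37]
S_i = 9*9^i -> [9, 81, 729, 6561, 59049]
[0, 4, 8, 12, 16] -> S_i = 0 + 4*i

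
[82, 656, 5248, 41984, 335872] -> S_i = 82*8^i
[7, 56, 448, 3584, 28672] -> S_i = 7*8^i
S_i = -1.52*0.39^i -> [-1.52, -0.59, -0.23, -0.09, -0.04]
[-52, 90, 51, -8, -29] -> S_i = Random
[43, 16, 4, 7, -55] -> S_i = Random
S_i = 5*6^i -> [5, 30, 180, 1080, 6480]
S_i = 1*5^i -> [1, 5, 25, 125, 625]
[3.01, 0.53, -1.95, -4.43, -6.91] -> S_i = 3.01 + -2.48*i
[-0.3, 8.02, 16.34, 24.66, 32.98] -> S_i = -0.30 + 8.32*i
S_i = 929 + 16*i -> [929, 945, 961, 977, 993]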